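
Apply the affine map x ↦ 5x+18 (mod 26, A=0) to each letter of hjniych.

h(7): 5·7+18=53≡1 → b
j(9): 5·9+18=63≡11 → l
n(13): 5·13+18=83≡5 → f
i(8): 5·8+18=58≡6 → g
y(24): 5·24+18=138≡8 → i
c(2): 5·2+18=28≡2 → c
h(7): 5·7+18=53≡1 → b

blfgicb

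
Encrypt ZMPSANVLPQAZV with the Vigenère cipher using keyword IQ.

HCXIIDDBXGIPD

Repeat the key across the message: IQIQIQIQIQIQI
Z(25)+I(8): 33≡7 → H
M(12)+Q(16): 28≡2 → C
P(15)+I(8): 23 → X
S(18)+Q(16): 34≡8 → I
A(0)+I(8): 8 → I
N(13)+Q(16): 29≡3 → D
V(21)+I(8): 29≡3 → D
L(11)+Q(16): 27≡1 → B
P(15)+I(8): 23 → X
Q(16)+Q(16): 32≡6 → G
A(0)+I(8): 8 → I
Z(25)+Q(16): 41≡15 → P
V(21)+I(8): 29≡3 → D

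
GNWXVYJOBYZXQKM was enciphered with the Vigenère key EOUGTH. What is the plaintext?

Repeat the key across the ciphertext: EOUGTHEOUGTHEOU
G(6)−E(4): 2 → C
N(13)−O(14): -1≡25 → Z
W(22)−U(20): 2 → C
X(23)−G(6): 17 → R
V(21)−T(19): 2 → C
Y(24)−H(7): 17 → R
J(9)−E(4): 5 → F
O(14)−O(14): 0 → A
B(1)−U(20): -19≡7 → H
Y(24)−G(6): 18 → S
Z(25)−T(19): 6 → G
X(23)−H(7): 16 → Q
Q(16)−E(4): 12 → M
K(10)−O(14): -4≡22 → W
M(12)−U(20): -8≡18 → S

CZCRCRFAHSGQMWS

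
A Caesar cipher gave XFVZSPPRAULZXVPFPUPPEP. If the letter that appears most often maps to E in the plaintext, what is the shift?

11

The most frequent ciphertext letter is P (appears 7 times).
P is position 15; E is position 4.
Shift = 11.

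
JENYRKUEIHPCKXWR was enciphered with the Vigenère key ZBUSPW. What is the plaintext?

KDTGCOVDOPAGLWCZ

Repeat the key across the ciphertext: ZBUSPWZBUSPWZBUS
J(9)−Z(25): -16≡10 → K
E(4)−B(1): 3 → D
N(13)−U(20): -7≡19 → T
Y(24)−S(18): 6 → G
R(17)−P(15): 2 → C
K(10)−W(22): -12≡14 → O
U(20)−Z(25): -5≡21 → V
E(4)−B(1): 3 → D
I(8)−U(20): -12≡14 → O
H(7)−S(18): -11≡15 → P
P(15)−P(15): 0 → A
C(2)−W(22): -20≡6 → G
K(10)−Z(25): -15≡11 → L
X(23)−B(1): 22 → W
W(22)−U(20): 2 → C
R(17)−S(18): -1≡25 → Z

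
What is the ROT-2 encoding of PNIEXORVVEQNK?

RPKGZQTXXGSPM

P(15): 15+2=17 → R
N(13): 13+2=15 → P
I(8): 8+2=10 → K
E(4): 4+2=6 → G
X(23): 23+2=25 → Z
O(14): 14+2=16 → Q
R(17): 17+2=19 → T
V(21): 21+2=23 → X
V(21): 21+2=23 → X
E(4): 4+2=6 → G
Q(16): 16+2=18 → S
N(13): 13+2=15 → P
K(10): 10+2=12 → M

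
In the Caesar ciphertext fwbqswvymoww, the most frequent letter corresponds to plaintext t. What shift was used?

The most frequent ciphertext letter is w (appears 4 times).
w is position 22; t is position 19.
Shift = 3.

3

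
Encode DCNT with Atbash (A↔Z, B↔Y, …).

D(3) → W(22)
C(2) → X(23)
N(13) → M(12)
T(19) → G(6)

WXMG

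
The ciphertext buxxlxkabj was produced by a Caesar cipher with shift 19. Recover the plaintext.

b(1): 1−19=-18≡8 → i
u(20): 20−19=1 → b
x(23): 23−19=4 → e
x(23): 23−19=4 → e
l(11): 11−19=-8≡18 → s
x(23): 23−19=4 → e
k(10): 10−19=-9≡17 → r
a(0): 0−19=-19≡7 → h
b(1): 1−19=-18≡8 → i
j(9): 9−19=-10≡16 → q

ibeeserhiq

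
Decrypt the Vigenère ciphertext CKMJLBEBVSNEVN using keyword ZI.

Repeat the key across the ciphertext: ZIZIZIZIZIZIZI
C(2)−Z(25): -23≡3 → D
K(10)−I(8): 2 → C
M(12)−Z(25): -13≡13 → N
J(9)−I(8): 1 → B
L(11)−Z(25): -14≡12 → M
B(1)−I(8): -7≡19 → T
E(4)−Z(25): -21≡5 → F
B(1)−I(8): -7≡19 → T
V(21)−Z(25): -4≡22 → W
S(18)−I(8): 10 → K
N(13)−Z(25): -12≡14 → O
E(4)−I(8): -4≡22 → W
V(21)−Z(25): -4≡22 → W
N(13)−I(8): 5 → F

DCNBMTFTWKOWWF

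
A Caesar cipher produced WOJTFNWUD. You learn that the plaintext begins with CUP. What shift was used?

20

From the crib: W(22)−C(2)=20, so the shift is 20.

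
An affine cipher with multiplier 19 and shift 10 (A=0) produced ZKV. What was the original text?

JAR

The inverse of 19 mod 26 is 11, since 19·11=209≡1. Apply D(y)=11·(y−10) mod 26:
Z(25): 11·(25−10)=165≡9 → J
K(10): 11·(10−10)=0 → A
V(21): 11·(21−10)=121≡17 → R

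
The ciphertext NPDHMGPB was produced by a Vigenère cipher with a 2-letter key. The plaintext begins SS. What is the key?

Subtract each crib letter from the matching ciphertext letter (mod 26):
N(13)−S(18)=-5≡21 → V
P(15)−S(18)=-3≡23 → X

VX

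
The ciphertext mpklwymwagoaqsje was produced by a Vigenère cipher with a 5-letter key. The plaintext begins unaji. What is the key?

Subtract each crib letter from the matching ciphertext letter (mod 26):
m(12)−u(20)=-8≡18 → s
p(15)−n(13)=2 → c
k(10)−a(0)=10 → k
l(11)−j(9)=2 → c
w(22)−i(8)=14 → o

sckco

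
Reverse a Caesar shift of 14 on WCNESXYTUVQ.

W(22): 22−14=8 → I
C(2): 2−14=-12≡14 → O
N(13): 13−14=-1≡25 → Z
E(4): 4−14=-10≡16 → Q
S(18): 18−14=4 → E
X(23): 23−14=9 → J
Y(24): 24−14=10 → K
T(19): 19−14=5 → F
U(20): 20−14=6 → G
V(21): 21−14=7 → H
Q(16): 16−14=2 → C

IOZQEJKFGHC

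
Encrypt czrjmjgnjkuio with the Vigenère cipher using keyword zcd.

bbuiomfpmjwln

Repeat the key across the message: zcdzcdzcdzcdz
c(2)+z(25): 27≡1 → b
z(25)+c(2): 27≡1 → b
r(17)+d(3): 20 → u
j(9)+z(25): 34≡8 → i
m(12)+c(2): 14 → o
j(9)+d(3): 12 → m
g(6)+z(25): 31≡5 → f
n(13)+c(2): 15 → p
j(9)+d(3): 12 → m
k(10)+z(25): 35≡9 → j
u(20)+c(2): 22 → w
i(8)+d(3): 11 → l
o(14)+z(25): 39≡13 → n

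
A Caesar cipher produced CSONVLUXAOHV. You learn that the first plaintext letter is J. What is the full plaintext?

JZVUCSBEHVOC

From the crib: C(2)−J(9)=-7≡19, so the shift is 19.
Subtract 19 from each ciphertext letter:
C(2): 2−19=-17≡9 → J
S(18): 18−19=-1≡25 → Z
O(14): 14−19=-5≡21 → V
N(13): 13−19=-6≡20 → U
V(21): 21−19=2 → C
L(11): 11−19=-8≡18 → S
U(20): 20−19=1 → B
X(23): 23−19=4 → E
A(0): 0−19=-19≡7 → H
O(14): 14−19=-5≡21 → V
H(7): 7−19=-12≡14 → O
V(21): 21−19=2 → C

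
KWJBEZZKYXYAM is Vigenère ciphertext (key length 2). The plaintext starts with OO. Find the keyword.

Subtract each crib letter from the matching ciphertext letter (mod 26):
K(10)−O(14)=-4≡22 → W
W(22)−O(14)=8 → I

WI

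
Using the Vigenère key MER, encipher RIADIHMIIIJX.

DMRPMYYMZUNO

Repeat the key across the message: MERMERMERMER
R(17)+M(12): 29≡3 → D
I(8)+E(4): 12 → M
A(0)+R(17): 17 → R
D(3)+M(12): 15 → P
I(8)+E(4): 12 → M
H(7)+R(17): 24 → Y
M(12)+M(12): 24 → Y
I(8)+E(4): 12 → M
I(8)+R(17): 25 → Z
I(8)+M(12): 20 → U
J(9)+E(4): 13 → N
X(23)+R(17): 40≡14 → O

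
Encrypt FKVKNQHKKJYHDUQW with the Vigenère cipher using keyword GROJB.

Repeat the key across the message: GROJBGROJBGROJBG
F(5)+G(6): 11 → L
K(10)+R(17): 27≡1 → B
V(21)+O(14): 35≡9 → J
K(10)+J(9): 19 → T
N(13)+B(1): 14 → O
Q(16)+G(6): 22 → W
H(7)+R(17): 24 → Y
K(10)+O(14): 24 → Y
K(10)+J(9): 19 → T
J(9)+B(1): 10 → K
Y(24)+G(6): 30≡4 → E
H(7)+R(17): 24 → Y
D(3)+O(14): 17 → R
U(20)+J(9): 29≡3 → D
Q(16)+B(1): 17 → R
W(22)+G(6): 28≡2 → C

LBJTOWYYTKEYRDRC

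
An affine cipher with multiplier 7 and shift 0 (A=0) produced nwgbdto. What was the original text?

The inverse of 7 mod 26 is 15, since 7·15=105≡1. Apply D(y)=15·(y−0) mod 26:
n(13): 15·(13−0)=195≡13 → n
w(22): 15·(22−0)=330≡18 → s
g(6): 15·(6−0)=90≡12 → m
b(1): 15·(1−0)=15 → p
d(3): 15·(3−0)=45≡19 → t
t(19): 15·(19−0)=285≡25 → z
o(14): 15·(14−0)=210≡2 → c

nsmptzc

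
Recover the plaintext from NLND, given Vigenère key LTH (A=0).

CSGS

Repeat the key across the ciphertext: LTHL
N(13)−L(11): 2 → C
L(11)−T(19): -8≡18 → S
N(13)−H(7): 6 → G
D(3)−L(11): -8≡18 → S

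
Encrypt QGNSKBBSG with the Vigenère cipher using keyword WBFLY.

Repeat the key across the message: WBFLYWBFL
Q(16)+W(22): 38≡12 → M
G(6)+B(1): 7 → H
N(13)+F(5): 18 → S
S(18)+L(11): 29≡3 → D
K(10)+Y(24): 34≡8 → I
B(1)+W(22): 23 → X
B(1)+B(1): 2 → C
S(18)+F(5): 23 → X
G(6)+L(11): 17 → R

MHSDIXCXR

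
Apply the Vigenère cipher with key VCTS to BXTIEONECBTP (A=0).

WZMAZQGWXDMH

Repeat the key across the message: VCTSVCTSVCTS
B(1)+V(21): 22 → W
X(23)+C(2): 25 → Z
T(19)+T(19): 38≡12 → M
I(8)+S(18): 26≡0 → A
E(4)+V(21): 25 → Z
O(14)+C(2): 16 → Q
N(13)+T(19): 32≡6 → G
E(4)+S(18): 22 → W
C(2)+V(21): 23 → X
B(1)+C(2): 3 → D
T(19)+T(19): 38≡12 → M
P(15)+S(18): 33≡7 → H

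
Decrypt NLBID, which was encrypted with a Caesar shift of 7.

N(13): 13−7=6 → G
L(11): 11−7=4 → E
B(1): 1−7=-6≡20 → U
I(8): 8−7=1 → B
D(3): 3−7=-4≡22 → W

GEUBW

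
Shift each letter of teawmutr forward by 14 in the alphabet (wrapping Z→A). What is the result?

hsokaihf

t(19): 19+14=33≡7 → h
e(4): 4+14=18 → s
a(0): 0+14=14 → o
w(22): 22+14=36≡10 → k
m(12): 12+14=26≡0 → a
u(20): 20+14=34≡8 → i
t(19): 19+14=33≡7 → h
r(17): 17+14=31≡5 → f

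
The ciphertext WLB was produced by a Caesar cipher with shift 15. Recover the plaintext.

HWM

W(22): 22−15=7 → H
L(11): 11−15=-4≡22 → W
B(1): 1−15=-14≡12 → M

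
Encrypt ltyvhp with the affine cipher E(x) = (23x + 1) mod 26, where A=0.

l(11): 23·11+1=254≡20 → u
t(19): 23·19+1=438≡22 → w
y(24): 23·24+1=553≡7 → h
v(21): 23·21+1=484≡16 → q
h(7): 23·7+1=162≡6 → g
p(15): 23·15+1=346≡8 → i

uwhqgi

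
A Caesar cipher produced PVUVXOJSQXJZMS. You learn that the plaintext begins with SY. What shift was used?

From the crib: P(15)−S(18)=-3≡23, so the shift is 23.

23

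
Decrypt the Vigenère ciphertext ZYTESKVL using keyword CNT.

XLACFRTY

Repeat the key across the ciphertext: CNTCNTCN
Z(25)−C(2): 23 → X
Y(24)−N(13): 11 → L
T(19)−T(19): 0 → A
E(4)−C(2): 2 → C
S(18)−N(13): 5 → F
K(10)−T(19): -9≡17 → R
V(21)−C(2): 19 → T
L(11)−N(13): -2≡24 → Y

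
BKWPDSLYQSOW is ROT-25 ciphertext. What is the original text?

CLXQETMZRTPX

B(1): 1−25=-24≡2 → C
K(10): 10−25=-15≡11 → L
W(22): 22−25=-3≡23 → X
P(15): 15−25=-10≡16 → Q
D(3): 3−25=-22≡4 → E
S(18): 18−25=-7≡19 → T
L(11): 11−25=-14≡12 → M
Y(24): 24−25=-1≡25 → Z
Q(16): 16−25=-9≡17 → R
S(18): 18−25=-7≡19 → T
O(14): 14−25=-11≡15 → P
W(22): 22−25=-3≡23 → X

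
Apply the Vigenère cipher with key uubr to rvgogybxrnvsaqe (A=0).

lphfascolhwjukf

Repeat the key across the message: uubruubruubruub
r(17)+u(20): 37≡11 → l
v(21)+u(20): 41≡15 → p
g(6)+b(1): 7 → h
o(14)+r(17): 31≡5 → f
g(6)+u(20): 26≡0 → a
y(24)+u(20): 44≡18 → s
b(1)+b(1): 2 → c
x(23)+r(17): 40≡14 → o
r(17)+u(20): 37≡11 → l
n(13)+u(20): 33≡7 → h
v(21)+b(1): 22 → w
s(18)+r(17): 35≡9 → j
a(0)+u(20): 20 → u
q(16)+u(20): 36≡10 → k
e(4)+b(1): 5 → f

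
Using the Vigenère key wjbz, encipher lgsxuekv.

hptwqnlu

Repeat the key across the message: wjbzwjbz
l(11)+w(22): 33≡7 → h
g(6)+j(9): 15 → p
s(18)+b(1): 19 → t
x(23)+z(25): 48≡22 → w
u(20)+w(22): 42≡16 → q
e(4)+j(9): 13 → n
k(10)+b(1): 11 → l
v(21)+z(25): 46≡20 → u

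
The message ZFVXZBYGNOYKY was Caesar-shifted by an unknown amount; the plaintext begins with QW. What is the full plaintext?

QWMOQSPXEFPBP

From the crib: Z(25)−Q(16)=9, so the shift is 9.
Subtract 9 from each ciphertext letter:
Z(25): 25−9=16 → Q
F(5): 5−9=-4≡22 → W
V(21): 21−9=12 → M
X(23): 23−9=14 → O
Z(25): 25−9=16 → Q
B(1): 1−9=-8≡18 → S
Y(24): 24−9=15 → P
G(6): 6−9=-3≡23 → X
N(13): 13−9=4 → E
O(14): 14−9=5 → F
Y(24): 24−9=15 → P
K(10): 10−9=1 → B
Y(24): 24−9=15 → P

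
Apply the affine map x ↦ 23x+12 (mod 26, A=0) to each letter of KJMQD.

K(10): 23·10+12=242≡8 → I
J(9): 23·9+12=219≡11 → L
M(12): 23·12+12=288≡2 → C
Q(16): 23·16+12=380≡16 → Q
D(3): 23·3+12=81≡3 → D

ILCQD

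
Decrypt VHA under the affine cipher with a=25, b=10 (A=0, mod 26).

The inverse of 25 mod 26 is 25, since 25·25=625≡1. Apply D(y)=25·(y−10) mod 26:
V(21): 25·(21−10)=275≡15 → P
H(7): 25·(7−10)=-75≡3 → D
A(0): 25·(0−10)=-250≡10 → K

PDK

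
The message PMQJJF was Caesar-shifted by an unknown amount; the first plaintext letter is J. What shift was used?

From the crib: P(15)−J(9)=6, so the shift is 6.

6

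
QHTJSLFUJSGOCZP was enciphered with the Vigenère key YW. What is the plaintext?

SLVNUPHYLWISEDR

Repeat the key across the ciphertext: YWYWYWYWYWYWYWY
Q(16)−Y(24): -8≡18 → S
H(7)−W(22): -15≡11 → L
T(19)−Y(24): -5≡21 → V
J(9)−W(22): -13≡13 → N
S(18)−Y(24): -6≡20 → U
L(11)−W(22): -11≡15 → P
F(5)−Y(24): -19≡7 → H
U(20)−W(22): -2≡24 → Y
J(9)−Y(24): -15≡11 → L
S(18)−W(22): -4≡22 → W
G(6)−Y(24): -18≡8 → I
O(14)−W(22): -8≡18 → S
C(2)−Y(24): -22≡4 → E
Z(25)−W(22): 3 → D
P(15)−Y(24): -9≡17 → R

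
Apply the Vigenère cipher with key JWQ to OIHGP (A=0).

Repeat the key across the message: JWQJW
O(14)+J(9): 23 → X
I(8)+W(22): 30≡4 → E
H(7)+Q(16): 23 → X
G(6)+J(9): 15 → P
P(15)+W(22): 37≡11 → L

XEXPL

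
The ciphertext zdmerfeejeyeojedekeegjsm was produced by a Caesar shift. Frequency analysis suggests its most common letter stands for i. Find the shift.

The most frequent ciphertext letter is e (appears 9 times).
e is position 4; i is position 8.
Shift = -4≡22.

22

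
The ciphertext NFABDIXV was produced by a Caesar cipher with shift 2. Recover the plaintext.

LDYZBGVT

N(13): 13−2=11 → L
F(5): 5−2=3 → D
A(0): 0−2=-2≡24 → Y
B(1): 1−2=-1≡25 → Z
D(3): 3−2=1 → B
I(8): 8−2=6 → G
X(23): 23−2=21 → V
V(21): 21−2=19 → T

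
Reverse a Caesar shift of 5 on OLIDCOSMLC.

O(14): 14−5=9 → J
L(11): 11−5=6 → G
I(8): 8−5=3 → D
D(3): 3−5=-2≡24 → Y
C(2): 2−5=-3≡23 → X
O(14): 14−5=9 → J
S(18): 18−5=13 → N
M(12): 12−5=7 → H
L(11): 11−5=6 → G
C(2): 2−5=-3≡23 → X

JGDYXJNHGX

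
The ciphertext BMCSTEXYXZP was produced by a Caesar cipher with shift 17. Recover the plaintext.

B(1): 1−17=-16≡10 → K
M(12): 12−17=-5≡21 → V
C(2): 2−17=-15≡11 → L
S(18): 18−17=1 → B
T(19): 19−17=2 → C
E(4): 4−17=-13≡13 → N
X(23): 23−17=6 → G
Y(24): 24−17=7 → H
X(23): 23−17=6 → G
Z(25): 25−17=8 → I
P(15): 15−17=-2≡24 → Y

KVLBCNGHGIY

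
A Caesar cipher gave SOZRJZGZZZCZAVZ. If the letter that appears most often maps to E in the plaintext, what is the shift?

The most frequent ciphertext letter is Z (appears 7 times).
Z is position 25; E is position 4.
Shift = 21.

21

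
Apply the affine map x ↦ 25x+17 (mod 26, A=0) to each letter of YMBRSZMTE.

Y(24): 25·24+17=617≡19 → T
M(12): 25·12+17=317≡5 → F
B(1): 25·1+17=42≡16 → Q
R(17): 25·17+17=442≡0 → A
S(18): 25·18+17=467≡25 → Z
Z(25): 25·25+17=642≡18 → S
M(12): 25·12+17=317≡5 → F
T(19): 25·19+17=492≡24 → Y
E(4): 25·4+17=117≡13 → N

TFQAZSFYN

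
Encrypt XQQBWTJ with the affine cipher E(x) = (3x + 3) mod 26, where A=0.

X(23): 3·23+3=72≡20 → U
Q(16): 3·16+3=51≡25 → Z
Q(16): 3·16+3=51≡25 → Z
B(1): 3·1+3=6 → G
W(22): 3·22+3=69≡17 → R
T(19): 3·19+3=60≡8 → I
J(9): 3·9+3=30≡4 → E

UZZGRIE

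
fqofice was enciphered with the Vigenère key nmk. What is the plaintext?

seeswsr

Repeat the key across the ciphertext: nmknmkn
f(5)−n(13): -8≡18 → s
q(16)−m(12): 4 → e
o(14)−k(10): 4 → e
f(5)−n(13): -8≡18 → s
i(8)−m(12): -4≡22 → w
c(2)−k(10): -8≡18 → s
e(4)−n(13): -9≡17 → r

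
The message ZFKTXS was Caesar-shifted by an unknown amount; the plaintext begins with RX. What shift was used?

From the crib: Z(25)−R(17)=8, so the shift is 8.

8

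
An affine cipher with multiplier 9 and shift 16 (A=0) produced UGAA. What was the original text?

The inverse of 9 mod 26 is 3, since 9·3=27≡1. Apply D(y)=3·(y−16) mod 26:
U(20): 3·(20−16)=12 → M
G(6): 3·(6−16)=-30≡22 → W
A(0): 3·(0−16)=-48≡4 → E
A(0): 3·(0−16)=-48≡4 → E

MWEE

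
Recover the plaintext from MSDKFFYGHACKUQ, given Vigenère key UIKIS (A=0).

Repeat the key across the ciphertext: UIKISUIKISUIKI
M(12)−U(20): -8≡18 → S
S(18)−I(8): 10 → K
D(3)−K(10): -7≡19 → T
K(10)−I(8): 2 → C
F(5)−S(18): -13≡13 → N
F(5)−U(20): -15≡11 → L
Y(24)−I(8): 16 → Q
G(6)−K(10): -4≡22 → W
H(7)−I(8): -1≡25 → Z
A(0)−S(18): -18≡8 → I
C(2)−U(20): -18≡8 → I
K(10)−I(8): 2 → C
U(20)−K(10): 10 → K
Q(16)−I(8): 8 → I

SKTCNLQWZIICKI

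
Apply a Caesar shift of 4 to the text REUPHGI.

R(17): 17+4=21 → V
E(4): 4+4=8 → I
U(20): 20+4=24 → Y
P(15): 15+4=19 → T
H(7): 7+4=11 → L
G(6): 6+4=10 → K
I(8): 8+4=12 → M

VIYTLKM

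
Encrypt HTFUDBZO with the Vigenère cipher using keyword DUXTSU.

KNCNVVCI

Repeat the key across the message: DUXTSUDU
H(7)+D(3): 10 → K
T(19)+U(20): 39≡13 → N
F(5)+X(23): 28≡2 → C
U(20)+T(19): 39≡13 → N
D(3)+S(18): 21 → V
B(1)+U(20): 21 → V
Z(25)+D(3): 28≡2 → C
O(14)+U(20): 34≡8 → I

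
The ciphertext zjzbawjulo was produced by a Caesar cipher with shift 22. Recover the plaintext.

dndfeanyps

z(25): 25−22=3 → d
j(9): 9−22=-13≡13 → n
z(25): 25−22=3 → d
b(1): 1−22=-21≡5 → f
a(0): 0−22=-22≡4 → e
w(22): 22−22=0 → a
j(9): 9−22=-13≡13 → n
u(20): 20−22=-2≡24 → y
l(11): 11−22=-11≡15 → p
o(14): 14−22=-8≡18 → s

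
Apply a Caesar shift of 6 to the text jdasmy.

j(9): 9+6=15 → p
d(3): 3+6=9 → j
a(0): 0+6=6 → g
s(18): 18+6=24 → y
m(12): 12+6=18 → s
y(24): 24+6=30≡4 → e

pjgyse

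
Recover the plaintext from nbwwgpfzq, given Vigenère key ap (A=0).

Repeat the key across the ciphertext: apapapapa
n(13)−a(0): 13 → n
b(1)−p(15): -14≡12 → m
w(22)−a(0): 22 → w
w(22)−p(15): 7 → h
g(6)−a(0): 6 → g
p(15)−p(15): 0 → a
f(5)−a(0): 5 → f
z(25)−p(15): 10 → k
q(16)−a(0): 16 → q

nmwhgafkq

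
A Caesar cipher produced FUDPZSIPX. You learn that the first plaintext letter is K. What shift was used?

From the crib: F(5)−K(10)=-5≡21, so the shift is 21.

21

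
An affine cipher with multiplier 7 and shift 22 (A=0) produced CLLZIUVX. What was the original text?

MRRTYWLP

The inverse of 7 mod 26 is 15, since 7·15=105≡1. Apply D(y)=15·(y−22) mod 26:
C(2): 15·(2−22)=-300≡12 → M
L(11): 15·(11−22)=-165≡17 → R
L(11): 15·(11−22)=-165≡17 → R
Z(25): 15·(25−22)=45≡19 → T
I(8): 15·(8−22)=-210≡24 → Y
U(20): 15·(20−22)=-30≡22 → W
V(21): 15·(21−22)=-15≡11 → L
X(23): 15·(23−22)=15 → P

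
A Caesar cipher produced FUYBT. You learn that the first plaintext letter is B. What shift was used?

From the crib: F(5)−B(1)=4, so the shift is 4.

4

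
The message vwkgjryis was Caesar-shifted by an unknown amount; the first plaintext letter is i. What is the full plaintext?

From the crib: v(21)−i(8)=13, so the shift is 13.
Subtract 13 from each ciphertext letter:
v(21): 21−13=8 → i
w(22): 22−13=9 → j
k(10): 10−13=-3≡23 → x
g(6): 6−13=-7≡19 → t
j(9): 9−13=-4≡22 → w
r(17): 17−13=4 → e
y(24): 24−13=11 → l
i(8): 8−13=-5≡21 → v
s(18): 18−13=5 → f

ijxtwelvf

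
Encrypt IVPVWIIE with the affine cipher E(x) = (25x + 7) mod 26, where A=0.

I(8): 25·8+7=207≡25 → Z
V(21): 25·21+7=532≡12 → M
P(15): 25·15+7=382≡18 → S
V(21): 25·21+7=532≡12 → M
W(22): 25·22+7=557≡11 → L
I(8): 25·8+7=207≡25 → Z
I(8): 25·8+7=207≡25 → Z
E(4): 25·4+7=107≡3 → D

ZMSMLZZD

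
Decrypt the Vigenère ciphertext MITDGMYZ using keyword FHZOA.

Repeat the key across the ciphertext: FHZOAFHZ
M(12)−F(5): 7 → H
I(8)−H(7): 1 → B
T(19)−Z(25): -6≡20 → U
D(3)−O(14): -11≡15 → P
G(6)−A(0): 6 → G
M(12)−F(5): 7 → H
Y(24)−H(7): 17 → R
Z(25)−Z(25): 0 → A

HBUPGHRA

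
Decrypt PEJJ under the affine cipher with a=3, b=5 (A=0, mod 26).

MRKK

The inverse of 3 mod 26 is 9, since 3·9=27≡1. Apply D(y)=9·(y−5) mod 26:
P(15): 9·(15−5)=90≡12 → M
E(4): 9·(4−5)=-9≡17 → R
J(9): 9·(9−5)=36≡10 → K
J(9): 9·(9−5)=36≡10 → K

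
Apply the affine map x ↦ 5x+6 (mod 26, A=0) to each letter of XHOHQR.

X(23): 5·23+6=121≡17 → R
H(7): 5·7+6=41≡15 → P
O(14): 5·14+6=76≡24 → Y
H(7): 5·7+6=41≡15 → P
Q(16): 5·16+6=86≡8 → I
R(17): 5·17+6=91≡13 → N

RPYPIN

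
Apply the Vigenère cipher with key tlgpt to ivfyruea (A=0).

bglnknpg

Repeat the key across the message: tlgpttlg
i(8)+t(19): 27≡1 → b
v(21)+l(11): 32≡6 → g
f(5)+g(6): 11 → l
y(24)+p(15): 39≡13 → n
r(17)+t(19): 36≡10 → k
u(20)+t(19): 39≡13 → n
e(4)+l(11): 15 → p
a(0)+g(6): 6 → g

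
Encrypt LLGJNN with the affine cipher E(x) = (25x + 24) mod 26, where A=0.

L(11): 25·11+24=299≡13 → N
L(11): 25·11+24=299≡13 → N
G(6): 25·6+24=174≡18 → S
J(9): 25·9+24=249≡15 → P
N(13): 25·13+24=349≡11 → L
N(13): 25·13+24=349≡11 → L

NNSPLL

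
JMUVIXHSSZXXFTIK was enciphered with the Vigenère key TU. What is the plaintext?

QSBBPDOYZFEDMZPQ

Repeat the key across the ciphertext: TUTUTUTUTUTUTUTU
J(9)−T(19): -10≡16 → Q
M(12)−U(20): -8≡18 → S
U(20)−T(19): 1 → B
V(21)−U(20): 1 → B
I(8)−T(19): -11≡15 → P
X(23)−U(20): 3 → D
H(7)−T(19): -12≡14 → O
S(18)−U(20): -2≡24 → Y
S(18)−T(19): -1≡25 → Z
Z(25)−U(20): 5 → F
X(23)−T(19): 4 → E
X(23)−U(20): 3 → D
F(5)−T(19): -14≡12 → M
T(19)−U(20): -1≡25 → Z
I(8)−T(19): -11≡15 → P
K(10)−U(20): -10≡16 → Q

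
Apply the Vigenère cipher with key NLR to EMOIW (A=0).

Repeat the key across the message: NLRNL
E(4)+N(13): 17 → R
M(12)+L(11): 23 → X
O(14)+R(17): 31≡5 → F
I(8)+N(13): 21 → V
W(22)+L(11): 33≡7 → H

RXFVH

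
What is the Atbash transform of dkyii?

wpbrr

d(3) → w(22)
k(10) → p(15)
y(24) → b(1)
i(8) → r(17)
i(8) → r(17)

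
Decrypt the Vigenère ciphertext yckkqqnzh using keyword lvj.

Repeat the key across the ciphertext: lvjlvjlvj
y(24)−l(11): 13 → n
c(2)−v(21): -19≡7 → h
k(10)−j(9): 1 → b
k(10)−l(11): -1≡25 → z
q(16)−v(21): -5≡21 → v
q(16)−j(9): 7 → h
n(13)−l(11): 2 → c
z(25)−v(21): 4 → e
h(7)−j(9): -2≡24 → y

nhbzvhcey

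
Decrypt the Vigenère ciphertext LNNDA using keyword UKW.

RDRJQ

Repeat the key across the ciphertext: UKWUK
L(11)−U(20): -9≡17 → R
N(13)−K(10): 3 → D
N(13)−W(22): -9≡17 → R
D(3)−U(20): -17≡9 → J
A(0)−K(10): -10≡16 → Q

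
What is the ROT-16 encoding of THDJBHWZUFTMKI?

JXTZRXMPKVJCAY

T(19): 19+16=35≡9 → J
H(7): 7+16=23 → X
D(3): 3+16=19 → T
J(9): 9+16=25 → Z
B(1): 1+16=17 → R
H(7): 7+16=23 → X
W(22): 22+16=38≡12 → M
Z(25): 25+16=41≡15 → P
U(20): 20+16=36≡10 → K
F(5): 5+16=21 → V
T(19): 19+16=35≡9 → J
M(12): 12+16=28≡2 → C
K(10): 10+16=26≡0 → A
I(8): 8+16=24 → Y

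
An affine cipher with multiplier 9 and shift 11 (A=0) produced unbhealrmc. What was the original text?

The inverse of 9 mod 26 is 3, since 9·3=27≡1. Apply D(y)=3·(y−11) mod 26:
u(20): 3·(20−11)=27≡1 → b
n(13): 3·(13−11)=6 → g
b(1): 3·(1−11)=-30≡22 → w
h(7): 3·(7−11)=-12≡14 → o
e(4): 3·(4−11)=-21≡5 → f
a(0): 3·(0−11)=-33≡19 → t
l(11): 3·(11−11)=0 → a
r(17): 3·(17−11)=18 → s
m(12): 3·(12−11)=3 → d
c(2): 3·(2−11)=-27≡25 → z

bgwoftasdz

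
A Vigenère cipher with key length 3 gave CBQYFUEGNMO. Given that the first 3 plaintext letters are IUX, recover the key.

UHT

Subtract each crib letter from the matching ciphertext letter (mod 26):
C(2)−I(8)=-6≡20 → U
B(1)−U(20)=-19≡7 → H
Q(16)−X(23)=-7≡19 → T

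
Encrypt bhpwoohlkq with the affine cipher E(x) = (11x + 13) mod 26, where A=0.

ymwvllmeth

b(1): 11·1+13=24 → y
h(7): 11·7+13=90≡12 → m
p(15): 11·15+13=178≡22 → w
w(22): 11·22+13=255≡21 → v
o(14): 11·14+13=167≡11 → l
o(14): 11·14+13=167≡11 → l
h(7): 11·7+13=90≡12 → m
l(11): 11·11+13=134≡4 → e
k(10): 11·10+13=123≡19 → t
q(16): 11·16+13=189≡7 → h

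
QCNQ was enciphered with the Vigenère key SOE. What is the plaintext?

Repeat the key across the ciphertext: SOES
Q(16)−S(18): -2≡24 → Y
C(2)−O(14): -12≡14 → O
N(13)−E(4): 9 → J
Q(16)−S(18): -2≡24 → Y

YOJY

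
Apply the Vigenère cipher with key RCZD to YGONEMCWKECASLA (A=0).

PINQVOBZBGBDJNZ

Repeat the key across the message: RCZDRCZDRCZDRCZ
Y(24)+R(17): 41≡15 → P
G(6)+C(2): 8 → I
O(14)+Z(25): 39≡13 → N
N(13)+D(3): 16 → Q
E(4)+R(17): 21 → V
M(12)+C(2): 14 → O
C(2)+Z(25): 27≡1 → B
W(22)+D(3): 25 → Z
K(10)+R(17): 27≡1 → B
E(4)+C(2): 6 → G
C(2)+Z(25): 27≡1 → B
A(0)+D(3): 3 → D
S(18)+R(17): 35≡9 → J
L(11)+C(2): 13 → N
A(0)+Z(25): 25 → Z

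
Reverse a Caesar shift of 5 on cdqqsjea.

xyllnezv

c(2): 2−5=-3≡23 → x
d(3): 3−5=-2≡24 → y
q(16): 16−5=11 → l
q(16): 16−5=11 → l
s(18): 18−5=13 → n
j(9): 9−5=4 → e
e(4): 4−5=-1≡25 → z
a(0): 0−5=-5≡21 → v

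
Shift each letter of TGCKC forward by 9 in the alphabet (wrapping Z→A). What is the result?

CPLTL

T(19): 19+9=28≡2 → C
G(6): 6+9=15 → P
C(2): 2+9=11 → L
K(10): 10+9=19 → T
C(2): 2+9=11 → L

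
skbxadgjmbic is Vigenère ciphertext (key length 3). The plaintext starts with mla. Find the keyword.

Subtract each crib letter from the matching ciphertext letter (mod 26):
s(18)−m(12)=6 → g
k(10)−l(11)=-1≡25 → z
b(1)−a(0)=1 → b

gzb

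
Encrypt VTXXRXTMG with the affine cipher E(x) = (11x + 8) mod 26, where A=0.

V(21): 11·21+8=239≡5 → F
T(19): 11·19+8=217≡9 → J
X(23): 11·23+8=261≡1 → B
X(23): 11·23+8=261≡1 → B
R(17): 11·17+8=195≡13 → N
X(23): 11·23+8=261≡1 → B
T(19): 11·19+8=217≡9 → J
M(12): 11·12+8=140≡10 → K
G(6): 11·6+8=74≡22 → W

FJBBNBJKW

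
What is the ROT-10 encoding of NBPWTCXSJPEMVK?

XLZGDMHCTZOWFU

N(13): 13+10=23 → X
B(1): 1+10=11 → L
P(15): 15+10=25 → Z
W(22): 22+10=32≡6 → G
T(19): 19+10=29≡3 → D
C(2): 2+10=12 → M
X(23): 23+10=33≡7 → H
S(18): 18+10=28≡2 → C
J(9): 9+10=19 → T
P(15): 15+10=25 → Z
E(4): 4+10=14 → O
M(12): 12+10=22 → W
V(21): 21+10=31≡5 → F
K(10): 10+10=20 → U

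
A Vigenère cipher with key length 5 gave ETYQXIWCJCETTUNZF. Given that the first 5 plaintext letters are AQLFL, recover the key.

EDNLM

Subtract each crib letter from the matching ciphertext letter (mod 26):
E(4)−A(0)=4 → E
T(19)−Q(16)=3 → D
Y(24)−L(11)=13 → N
Q(16)−F(5)=11 → L
X(23)−L(11)=12 → M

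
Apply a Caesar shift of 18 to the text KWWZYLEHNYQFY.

COORQDWZFQIXQ

K(10): 10+18=28≡2 → C
W(22): 22+18=40≡14 → O
W(22): 22+18=40≡14 → O
Z(25): 25+18=43≡17 → R
Y(24): 24+18=42≡16 → Q
L(11): 11+18=29≡3 → D
E(4): 4+18=22 → W
H(7): 7+18=25 → Z
N(13): 13+18=31≡5 → F
Y(24): 24+18=42≡16 → Q
Q(16): 16+18=34≡8 → I
F(5): 5+18=23 → X
Y(24): 24+18=42≡16 → Q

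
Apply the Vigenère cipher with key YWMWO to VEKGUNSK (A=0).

TAWCILOW

Repeat the key across the message: YWMWOYWM
V(21)+Y(24): 45≡19 → T
E(4)+W(22): 26≡0 → A
K(10)+M(12): 22 → W
G(6)+W(22): 28≡2 → C
U(20)+O(14): 34≡8 → I
N(13)+Y(24): 37≡11 → L
S(18)+W(22): 40≡14 → O
K(10)+M(12): 22 → W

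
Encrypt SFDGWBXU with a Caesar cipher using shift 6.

S(18): 18+6=24 → Y
F(5): 5+6=11 → L
D(3): 3+6=9 → J
G(6): 6+6=12 → M
W(22): 22+6=28≡2 → C
B(1): 1+6=7 → H
X(23): 23+6=29≡3 → D
U(20): 20+6=26≡0 → A

YLJMCHDA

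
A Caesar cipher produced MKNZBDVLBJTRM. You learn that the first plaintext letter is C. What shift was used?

10

From the crib: M(12)−C(2)=10, so the shift is 10.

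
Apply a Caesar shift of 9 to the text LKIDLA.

UTRMUJ

L(11): 11+9=20 → U
K(10): 10+9=19 → T
I(8): 8+9=17 → R
D(3): 3+9=12 → M
L(11): 11+9=20 → U
A(0): 0+9=9 → J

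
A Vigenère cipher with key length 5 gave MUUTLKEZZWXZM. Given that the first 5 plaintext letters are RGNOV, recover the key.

VOHFQ

Subtract each crib letter from the matching ciphertext letter (mod 26):
M(12)−R(17)=-5≡21 → V
U(20)−G(6)=14 → O
U(20)−N(13)=7 → H
T(19)−O(14)=5 → F
L(11)−V(21)=-10≡16 → Q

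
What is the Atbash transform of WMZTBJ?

W(22) → D(3)
M(12) → N(13)
Z(25) → A(0)
T(19) → G(6)
B(1) → Y(24)
J(9) → Q(16)

DNAGYQ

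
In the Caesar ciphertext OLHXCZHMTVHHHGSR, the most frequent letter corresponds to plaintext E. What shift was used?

The most frequent ciphertext letter is H (appears 5 times).
H is position 7; E is position 4.
Shift = 3.

3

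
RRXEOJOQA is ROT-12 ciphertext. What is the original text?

FFLSCXCEO

R(17): 17−12=5 → F
R(17): 17−12=5 → F
X(23): 23−12=11 → L
E(4): 4−12=-8≡18 → S
O(14): 14−12=2 → C
J(9): 9−12=-3≡23 → X
O(14): 14−12=2 → C
Q(16): 16−12=4 → E
A(0): 0−12=-12≡14 → O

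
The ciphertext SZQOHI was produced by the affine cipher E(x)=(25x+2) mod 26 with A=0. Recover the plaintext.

KDMOVU

The inverse of 25 mod 26 is 25, since 25·25=625≡1. Apply D(y)=25·(y−2) mod 26:
S(18): 25·(18−2)=400≡10 → K
Z(25): 25·(25−2)=575≡3 → D
Q(16): 25·(16−2)=350≡12 → M
O(14): 25·(14−2)=300≡14 → O
H(7): 25·(7−2)=125≡21 → V
I(8): 25·(8−2)=150≡20 → U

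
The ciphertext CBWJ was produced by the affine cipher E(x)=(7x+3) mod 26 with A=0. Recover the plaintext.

The inverse of 7 mod 26 is 15, since 7·15=105≡1. Apply D(y)=15·(y−3) mod 26:
C(2): 15·(2−3)=-15≡11 → L
B(1): 15·(1−3)=-30≡22 → W
W(22): 15·(22−3)=285≡25 → Z
J(9): 15·(9−3)=90≡12 → M

LWZM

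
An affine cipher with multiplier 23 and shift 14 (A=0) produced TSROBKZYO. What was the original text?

The inverse of 23 mod 26 is 17, since 23·17=391≡1. Apply D(y)=17·(y−14) mod 26:
T(19): 17·(19−14)=85≡7 → H
S(18): 17·(18−14)=68≡16 → Q
R(17): 17·(17−14)=51≡25 → Z
O(14): 17·(14−14)=0 → A
B(1): 17·(1−14)=-221≡13 → N
K(10): 17·(10−14)=-68≡10 → K
Z(25): 17·(25−14)=187≡5 → F
Y(24): 17·(24−14)=170≡14 → O
O(14): 17·(14−14)=0 → A

HQZANKFOA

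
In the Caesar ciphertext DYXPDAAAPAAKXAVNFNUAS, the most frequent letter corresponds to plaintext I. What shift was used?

The most frequent ciphertext letter is A (appears 7 times).
A is position 0; I is position 8.
Shift = -8≡18.

18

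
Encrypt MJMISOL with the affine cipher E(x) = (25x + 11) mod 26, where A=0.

ZCZDTXA

M(12): 25·12+11=311≡25 → Z
J(9): 25·9+11=236≡2 → C
M(12): 25·12+11=311≡25 → Z
I(8): 25·8+11=211≡3 → D
S(18): 25·18+11=461≡19 → T
O(14): 25·14+11=361≡23 → X
L(11): 25·11+11=286≡0 → A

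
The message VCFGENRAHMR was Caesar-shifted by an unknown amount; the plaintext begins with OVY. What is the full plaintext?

OVYZXGKTAFK

From the crib: V(21)−O(14)=7, so the shift is 7.
Subtract 7 from each ciphertext letter:
V(21): 21−7=14 → O
C(2): 2−7=-5≡21 → V
F(5): 5−7=-2≡24 → Y
G(6): 6−7=-1≡25 → Z
E(4): 4−7=-3≡23 → X
N(13): 13−7=6 → G
R(17): 17−7=10 → K
A(0): 0−7=-7≡19 → T
H(7): 7−7=0 → A
M(12): 12−7=5 → F
R(17): 17−7=10 → K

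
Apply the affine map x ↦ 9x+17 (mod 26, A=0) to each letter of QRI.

Q(16): 9·16+17=161≡5 → F
R(17): 9·17+17=170≡14 → O
I(8): 9·8+17=89≡11 → L

FOL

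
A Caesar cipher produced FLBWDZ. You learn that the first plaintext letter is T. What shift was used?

From the crib: F(5)−T(19)=-14≡12, so the shift is 12.

12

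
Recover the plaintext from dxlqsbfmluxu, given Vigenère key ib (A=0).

Repeat the key across the ciphertext: ibibibibibib
d(3)−i(8): -5≡21 → v
x(23)−b(1): 22 → w
l(11)−i(8): 3 → d
q(16)−b(1): 15 → p
s(18)−i(8): 10 → k
b(1)−b(1): 0 → a
f(5)−i(8): -3≡23 → x
m(12)−b(1): 11 → l
l(11)−i(8): 3 → d
u(20)−b(1): 19 → t
x(23)−i(8): 15 → p
u(20)−b(1): 19 → t

vwdpkaxldtpt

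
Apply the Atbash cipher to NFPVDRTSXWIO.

N(13) → M(12)
F(5) → U(20)
P(15) → K(10)
V(21) → E(4)
D(3) → W(22)
R(17) → I(8)
T(19) → G(6)
S(18) → H(7)
X(23) → C(2)
W(22) → D(3)
I(8) → R(17)
O(14) → L(11)

MUKEWIGHCDRL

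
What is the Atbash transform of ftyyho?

ugbbsl

f(5) → u(20)
t(19) → g(6)
y(24) → b(1)
y(24) → b(1)
h(7) → s(18)
o(14) → l(11)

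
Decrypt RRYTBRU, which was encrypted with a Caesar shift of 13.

R(17): 17−13=4 → E
R(17): 17−13=4 → E
Y(24): 24−13=11 → L
T(19): 19−13=6 → G
B(1): 1−13=-12≡14 → O
R(17): 17−13=4 → E
U(20): 20−13=7 → H

EELGOEH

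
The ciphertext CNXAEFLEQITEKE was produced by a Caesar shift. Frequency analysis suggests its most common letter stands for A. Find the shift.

The most frequent ciphertext letter is E (appears 4 times).
E is position 4; A is position 0.
Shift = 4.

4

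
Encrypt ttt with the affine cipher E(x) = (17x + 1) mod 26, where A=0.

t(19): 17·19+1=324≡12 → m
t(19): 17·19+1=324≡12 → m
t(19): 17·19+1=324≡12 → m

mmm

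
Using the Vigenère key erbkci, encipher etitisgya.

ikjdkakpb

Repeat the key across the message: erbkcierb
e(4)+e(4): 8 → i
t(19)+r(17): 36≡10 → k
i(8)+b(1): 9 → j
t(19)+k(10): 29≡3 → d
i(8)+c(2): 10 → k
s(18)+i(8): 26≡0 → a
g(6)+e(4): 10 → k
y(24)+r(17): 41≡15 → p
a(0)+b(1): 1 → b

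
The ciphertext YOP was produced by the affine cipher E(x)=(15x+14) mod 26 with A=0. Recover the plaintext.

SAH

The inverse of 15 mod 26 is 7, since 15·7=105≡1. Apply D(y)=7·(y−14) mod 26:
Y(24): 7·(24−14)=70≡18 → S
O(14): 7·(14−14)=0 → A
P(15): 7·(15−14)=7 → H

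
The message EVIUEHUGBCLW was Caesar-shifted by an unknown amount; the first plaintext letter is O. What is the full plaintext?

OFSEOREQLMVG

From the crib: E(4)−O(14)=-10≡16, so the shift is 16.
Subtract 16 from each ciphertext letter:
E(4): 4−16=-12≡14 → O
V(21): 21−16=5 → F
I(8): 8−16=-8≡18 → S
U(20): 20−16=4 → E
E(4): 4−16=-12≡14 → O
H(7): 7−16=-9≡17 → R
U(20): 20−16=4 → E
G(6): 6−16=-10≡16 → Q
B(1): 1−16=-15≡11 → L
C(2): 2−16=-14≡12 → M
L(11): 11−16=-5≡21 → V
W(22): 22−16=6 → G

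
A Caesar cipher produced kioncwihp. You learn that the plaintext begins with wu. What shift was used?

14

From the crib: k(10)−w(22)=-12≡14, so the shift is 14.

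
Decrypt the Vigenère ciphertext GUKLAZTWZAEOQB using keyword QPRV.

QFTQKKCBJLNTAM

Repeat the key across the ciphertext: QPRVQPRVQPRVQP
G(6)−Q(16): -10≡16 → Q
U(20)−P(15): 5 → F
K(10)−R(17): -7≡19 → T
L(11)−V(21): -10≡16 → Q
A(0)−Q(16): -16≡10 → K
Z(25)−P(15): 10 → K
T(19)−R(17): 2 → C
W(22)−V(21): 1 → B
Z(25)−Q(16): 9 → J
A(0)−P(15): -15≡11 → L
E(4)−R(17): -13≡13 → N
O(14)−V(21): -7≡19 → T
Q(16)−Q(16): 0 → A
B(1)−P(15): -14≡12 → M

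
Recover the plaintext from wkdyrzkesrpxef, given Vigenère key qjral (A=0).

Repeat the key across the ciphertext: qjralqjralqjra
w(22)−q(16): 6 → g
k(10)−j(9): 1 → b
d(3)−r(17): -14≡12 → m
y(24)−a(0): 24 → y
r(17)−l(11): 6 → g
z(25)−q(16): 9 → j
k(10)−j(9): 1 → b
e(4)−r(17): -13≡13 → n
s(18)−a(0): 18 → s
r(17)−l(11): 6 → g
p(15)−q(16): -1≡25 → z
x(23)−j(9): 14 → o
e(4)−r(17): -13≡13 → n
f(5)−a(0): 5 → f

gbmygjbnsgzonf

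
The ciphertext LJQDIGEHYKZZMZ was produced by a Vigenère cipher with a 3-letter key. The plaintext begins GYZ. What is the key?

FLR

Subtract each crib letter from the matching ciphertext letter (mod 26):
L(11)−G(6)=5 → F
J(9)−Y(24)=-15≡11 → L
Q(16)−Z(25)=-9≡17 → R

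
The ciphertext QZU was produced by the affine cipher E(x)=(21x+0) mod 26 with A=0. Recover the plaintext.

The inverse of 21 mod 26 is 5, since 21·5=105≡1. Apply D(y)=5·(y−0) mod 26:
Q(16): 5·(16−0)=80≡2 → C
Z(25): 5·(25−0)=125≡21 → V
U(20): 5·(20−0)=100≡22 → W

CVW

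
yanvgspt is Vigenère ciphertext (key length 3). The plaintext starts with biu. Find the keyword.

Subtract each crib letter from the matching ciphertext letter (mod 26):
y(24)−b(1)=23 → x
a(0)−i(8)=-8≡18 → s
n(13)−u(20)=-7≡19 → t

xst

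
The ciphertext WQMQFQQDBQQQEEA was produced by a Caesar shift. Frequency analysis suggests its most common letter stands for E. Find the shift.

The most frequent ciphertext letter is Q (appears 7 times).
Q is position 16; E is position 4.
Shift = 12.

12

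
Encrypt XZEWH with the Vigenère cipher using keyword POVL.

Repeat the key across the message: POVLP
X(23)+P(15): 38≡12 → M
Z(25)+O(14): 39≡13 → N
E(4)+V(21): 25 → Z
W(22)+L(11): 33≡7 → H
H(7)+P(15): 22 → W

MNZHW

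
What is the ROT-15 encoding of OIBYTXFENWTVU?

O(14): 14+15=29≡3 → D
I(8): 8+15=23 → X
B(1): 1+15=16 → Q
Y(24): 24+15=39≡13 → N
T(19): 19+15=34≡8 → I
X(23): 23+15=38≡12 → M
F(5): 5+15=20 → U
E(4): 4+15=19 → T
N(13): 13+15=28≡2 → C
W(22): 22+15=37≡11 → L
T(19): 19+15=34≡8 → I
V(21): 21+15=36≡10 → K
U(20): 20+15=35≡9 → J

DXQNIMUTCLIKJ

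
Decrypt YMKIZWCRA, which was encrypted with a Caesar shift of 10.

Y(24): 24−10=14 → O
M(12): 12−10=2 → C
K(10): 10−10=0 → A
I(8): 8−10=-2≡24 → Y
Z(25): 25−10=15 → P
W(22): 22−10=12 → M
C(2): 2−10=-8≡18 → S
R(17): 17−10=7 → H
A(0): 0−10=-10≡16 → Q

OCAYPMSHQ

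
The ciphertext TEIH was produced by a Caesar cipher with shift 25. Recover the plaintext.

UFJI

T(19): 19−25=-6≡20 → U
E(4): 4−25=-21≡5 → F
I(8): 8−25=-17≡9 → J
H(7): 7−25=-18≡8 → I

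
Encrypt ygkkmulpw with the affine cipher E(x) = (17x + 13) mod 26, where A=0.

y(24): 17·24+13=421≡5 → f
g(6): 17·6+13=115≡11 → l
k(10): 17·10+13=183≡1 → b
k(10): 17·10+13=183≡1 → b
m(12): 17·12+13=217≡9 → j
u(20): 17·20+13=353≡15 → p
l(11): 17·11+13=200≡18 → s
p(15): 17·15+13=268≡8 → i
w(22): 17·22+13=387≡23 → x

flbbjpsix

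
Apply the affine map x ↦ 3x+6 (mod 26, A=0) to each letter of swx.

iux

s(18): 3·18+6=60≡8 → i
w(22): 3·22+6=72≡20 → u
x(23): 3·23+6=75≡23 → x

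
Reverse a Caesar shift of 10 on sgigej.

iwywuz

s(18): 18−10=8 → i
g(6): 6−10=-4≡22 → w
i(8): 8−10=-2≡24 → y
g(6): 6−10=-4≡22 → w
e(4): 4−10=-6≡20 → u
j(9): 9−10=-1≡25 → z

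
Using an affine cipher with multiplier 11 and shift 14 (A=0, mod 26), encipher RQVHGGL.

R(17): 11·17+14=201≡19 → T
Q(16): 11·16+14=190≡8 → I
V(21): 11·21+14=245≡11 → L
H(7): 11·7+14=91≡13 → N
G(6): 11·6+14=80≡2 → C
G(6): 11·6+14=80≡2 → C
L(11): 11·11+14=135≡5 → F

TILNCCF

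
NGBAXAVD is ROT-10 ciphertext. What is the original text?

N(13): 13−10=3 → D
G(6): 6−10=-4≡22 → W
B(1): 1−10=-9≡17 → R
A(0): 0−10=-10≡16 → Q
X(23): 23−10=13 → N
A(0): 0−10=-10≡16 → Q
V(21): 21−10=11 → L
D(3): 3−10=-7≡19 → T

DWRQNQLT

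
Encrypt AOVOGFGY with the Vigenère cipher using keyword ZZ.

ZNUNFEFX

Repeat the key across the message: ZZZZZZZZ
A(0)+Z(25): 25 → Z
O(14)+Z(25): 39≡13 → N
V(21)+Z(25): 46≡20 → U
O(14)+Z(25): 39≡13 → N
G(6)+Z(25): 31≡5 → F
F(5)+Z(25): 30≡4 → E
G(6)+Z(25): 31≡5 → F
Y(24)+Z(25): 49≡23 → X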